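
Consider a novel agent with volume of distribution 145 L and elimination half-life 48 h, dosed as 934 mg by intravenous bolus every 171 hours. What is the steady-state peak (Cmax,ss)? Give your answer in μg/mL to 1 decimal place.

τ/t½ = 171/48 ≈ 3.5625, so fraction remaining f = (1/2)^(171/48) ≈ 0.0846.
Accumulation ratio R = 1/(1 − f) ≈ 1/0.9154 ≈ 1.0924.
Single-dose peak C₀ = D/Vd = 934/145 ≈ 6.441 μg/mL.
Steady-state peak Cmax,ss = C₀·R ≈ 6.441 × 1.0924 ≈ 7.036 μg/mL.

7.0 μg/mL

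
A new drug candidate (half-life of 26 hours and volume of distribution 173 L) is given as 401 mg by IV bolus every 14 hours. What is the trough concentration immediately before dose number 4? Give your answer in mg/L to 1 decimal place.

f = (1/2)^(τ/t½) = (1/2)^(14/26) ≈ 0.6885.
C₀ = D/Vd = 401/173 ≈ 2.318 mg/L.
Before the 4th dose, 3 doses have been given. Superposition: Cmin = C₀·(f + f² + … + f^3).
≈ 2.318 × (0.6885 + 0.4740 + 0.3264) ≈ 2.318 × 1.4889 ≈ 3.451 mg/L.

3.5 mg/L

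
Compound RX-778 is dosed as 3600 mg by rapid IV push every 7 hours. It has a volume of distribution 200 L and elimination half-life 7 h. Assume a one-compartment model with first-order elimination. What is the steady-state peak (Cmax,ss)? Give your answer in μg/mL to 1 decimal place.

τ = 7 h = 1 half-life, so f = (1/2)^1 = 0.5.
At steady state, R = 1/(1 − 0.5) = 2/1.
Single-dose peak C₀ = D/Vd = 3600/200 = 18 μg/mL.
Steady-state peak Cmax,ss = C₀·R = 18 × 2/1 ≈ 36.000 μg/mL.

36.0 μg/mL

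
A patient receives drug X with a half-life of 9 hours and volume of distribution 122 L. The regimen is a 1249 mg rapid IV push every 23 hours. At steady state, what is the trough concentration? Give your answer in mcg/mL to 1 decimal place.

2.1 mcg/mL

k = ln2/t½ = ln2/9 ≈ 0.077016 h⁻¹; fraction remaining f = e^(−kτ) = e^(−0.077016×23) ≈ 0.1701.
Accumulation ratio R = 1/(1 − f) ≈ 1/0.8299 ≈ 1.2050.
Each bolus raises the concentration by D/Vd = 1249/122 ≈ 10.238 mcg/mL.
Cmax,ss = C₀/(1 − f) ≈ 10.238/0.8299 ≈ 12.336 mcg/mL.
One interval later, Cmin,ss = Cmax,ss·e^(−kτ) ≈ 12.336 × 0.1701 ≈ 2.098 mcg/mL.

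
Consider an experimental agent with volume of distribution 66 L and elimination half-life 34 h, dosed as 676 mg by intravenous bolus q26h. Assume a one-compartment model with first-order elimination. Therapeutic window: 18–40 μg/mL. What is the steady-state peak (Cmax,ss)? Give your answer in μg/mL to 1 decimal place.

24.9 μg/mL

k = ln2/t½ = ln2/34 ≈ 0.020387 h⁻¹; fraction remaining f = e^(−kτ) = e^(−0.020387×26) ≈ 0.5886.
At steady state, accumulation factor R = 1/(1 − e^(−kτ)) ≈ 2.4307.
Single-dose peak C₀ = D/Vd = 676/66 ≈ 10.242 μg/mL.
Cmax,ss = C₀/(1 − f) ≈ 10.242/0.4114 ≈ 24.895 μg/mL.
Peak 24.9 μg/mL vs MTC 40 μg/mL: below toxic threshold.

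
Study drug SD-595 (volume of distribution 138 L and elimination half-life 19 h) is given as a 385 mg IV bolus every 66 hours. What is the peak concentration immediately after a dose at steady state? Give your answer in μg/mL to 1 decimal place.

Over one 66-h interval, 66/19 ≈ 3.4737 half-lives elapse, leaving f ≈ 0.0900 of each dose.
Accumulation ratio R = 1/(1 − f) ≈ 1/0.9100 ≈ 1.0989.
Single-dose peak C₀ = D/Vd = 385/138 ≈ 2.790 μg/mL.
Steady-state peak Cmax,ss = C₀·R ≈ 2.790 × 1.0989 ≈ 3.066 μg/mL.

3.1 μg/mL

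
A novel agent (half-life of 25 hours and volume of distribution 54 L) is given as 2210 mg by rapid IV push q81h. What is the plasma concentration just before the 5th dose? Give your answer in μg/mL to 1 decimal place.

4.8 μg/mL

f = (1/2)^(τ/t½) = (1/2)^(81/25) ≈ 0.1058.
C₀ = D/Vd = 2210/54 ≈ 40.926 μg/mL.
Before the 5th dose, 4 doses have been given. Superposition: Cmin = C₀·(f + f² + … + f^4).
≈ 40.926 × (0.1058 + 0.0112 + 0.0012 + 0.0001) ≈ 40.926 × 0.1183 ≈ 4.842 μg/mL.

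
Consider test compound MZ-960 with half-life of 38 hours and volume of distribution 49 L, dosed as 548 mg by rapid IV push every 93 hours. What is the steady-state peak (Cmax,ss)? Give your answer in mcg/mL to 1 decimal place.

13.7 mcg/mL

τ/t½ = 93/38 ≈ 2.4474, so fraction remaining f = (1/2)^(93/38) ≈ 0.1833.
Accumulation ratio R = 1/(1 − f) ≈ 1/0.8167 ≈ 1.2244.
Each bolus raises the concentration by D/Vd = 548/49 ≈ 11.184 mcg/mL.
Steady-state peak Cmax,ss = C₀·R ≈ 11.184 × 1.2244 ≈ 13.694 mcg/mL.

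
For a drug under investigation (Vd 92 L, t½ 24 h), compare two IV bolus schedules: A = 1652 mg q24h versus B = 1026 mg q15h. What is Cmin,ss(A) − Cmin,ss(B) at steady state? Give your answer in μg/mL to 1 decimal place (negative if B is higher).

-2.6 μg/mL

Regimen A: f = (1/2)^(24/24) ≈ 0.5000; Cmin,ss = (1652/92)·f/(1−f) ≈ 17.957 μg/mL.
Regimen B: f = (1/2)^(15/24) ≈ 0.6484; Cmin,ss = (1026/92)·f/(1−f) ≈ 20.566 μg/mL.
Difference ≈ 17.957 − 20.566 ≈ -2.609 μg/mL.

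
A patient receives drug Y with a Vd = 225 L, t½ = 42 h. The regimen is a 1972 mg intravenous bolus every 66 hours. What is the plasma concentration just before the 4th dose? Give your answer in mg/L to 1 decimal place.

4.3 mg/L

f = (1/2)^(τ/t½) = (1/2)^(66/42) ≈ 0.3365.
C₀ = D/Vd = 1972/225 ≈ 8.764 mg/L.
Before the 4th dose, 3 doses have been given. Superposition: Cmin = C₀·(f + f² + … + f^3).
≈ 8.764 × (0.3365 + 0.1132 + 0.0381) ≈ 8.764 × 0.4878 ≈ 4.275 mg/L.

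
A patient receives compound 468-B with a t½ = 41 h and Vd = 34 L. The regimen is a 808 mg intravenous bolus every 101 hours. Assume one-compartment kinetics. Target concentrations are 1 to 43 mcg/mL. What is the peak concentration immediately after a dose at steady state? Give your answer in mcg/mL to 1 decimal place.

29.0 mcg/mL

Over one 101-h interval, 101/41 ≈ 2.4634 half-lives elapse, leaving f ≈ 0.1813 of each dose.
At steady state, accumulation factor R = 1/(1 − e^(−kτ)) ≈ 1.2214.
Each bolus raises the concentration by D/Vd = 808/34 ≈ 23.765 mcg/mL.
Cmax,ss = C₀/(1 − f) ≈ 23.765/0.8187 ≈ 29.028 mcg/mL.
Peak 29.0 mcg/mL vs MTC 43 mcg/mL: below toxic threshold.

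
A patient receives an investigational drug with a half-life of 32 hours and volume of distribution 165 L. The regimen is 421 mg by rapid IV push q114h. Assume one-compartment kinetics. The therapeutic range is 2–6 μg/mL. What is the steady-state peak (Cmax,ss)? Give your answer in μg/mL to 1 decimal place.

Over one 114-h interval, 114/32 ≈ 3.5625 half-lives elapse, leaving f ≈ 0.0846 of each dose.
At steady state, accumulation factor R = 1/(1 − e^(−kτ)) ≈ 1.0924.
Single-dose peak C₀ = D/Vd = 421/165 ≈ 2.552 μg/mL.
Steady-state peak Cmax,ss = C₀·R ≈ 2.552 × 1.0924 ≈ 2.788 μg/mL.
Peak 2.8 μg/mL vs MTC 6 μg/mL: below toxic threshold.

2.8 μg/mL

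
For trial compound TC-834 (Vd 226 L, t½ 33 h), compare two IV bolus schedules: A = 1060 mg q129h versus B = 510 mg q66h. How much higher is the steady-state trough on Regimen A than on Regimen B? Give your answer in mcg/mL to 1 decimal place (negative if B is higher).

Regimen A: f = (1/2)^(129/33) ≈ 0.0666; Cmin,ss = (1060/226)·f/(1−f) ≈ 0.335 mcg/mL.
Regimen B: f = (1/2)^(66/33) ≈ 0.2500; Cmin,ss = (510/226)·f/(1−f) ≈ 0.752 mcg/mL.
Difference ≈ 0.335 − 0.752 ≈ -0.417 mcg/mL.

-0.4 mcg/mL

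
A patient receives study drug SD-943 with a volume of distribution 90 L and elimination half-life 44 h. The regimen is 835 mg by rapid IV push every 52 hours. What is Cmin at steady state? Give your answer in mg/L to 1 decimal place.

k = ln2/t½ = ln2/44 ≈ 0.015753 h⁻¹; fraction remaining f = e^(−kτ) = e^(−0.015753×52) ≈ 0.4408.
At steady state, accumulation factor R = 1/(1 − e^(−kτ)) ≈ 1.7883.
Single-dose peak C₀ = D/Vd = 835/90 ≈ 9.278 mg/L.
Steady-state peak Cmax,ss = C₀·R ≈ 9.278 × 1.7883 ≈ 16.592 mg/L.
One interval later, Cmin,ss = Cmax,ss·e^(−kτ) ≈ 16.592 × 0.4408 ≈ 7.314 mg/L.

7.3 mg/L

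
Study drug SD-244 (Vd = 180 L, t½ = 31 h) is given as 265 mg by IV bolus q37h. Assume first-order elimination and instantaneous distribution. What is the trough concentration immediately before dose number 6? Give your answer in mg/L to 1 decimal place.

f = (1/2)^(τ/t½) = (1/2)^(37/31) ≈ 0.4372.
C₀ = D/Vd = 265/180 ≈ 1.472 mg/L.
Before the 6th dose, 5 doses have been given. Superposition: Cmin = C₀·(f + f² + … + f^5).
≈ 1.472 × (0.4372 + 0.1911 + 0.0836 + 0.0365 + 0.0160) ≈ 1.472 × 0.7644 ≈ 1.125 mg/L.

1.1 mg/L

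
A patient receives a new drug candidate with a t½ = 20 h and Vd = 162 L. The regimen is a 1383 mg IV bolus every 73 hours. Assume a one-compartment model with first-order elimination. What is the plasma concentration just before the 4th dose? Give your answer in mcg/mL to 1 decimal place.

f = (1/2)^(τ/t½) = (1/2)^(73/20) ≈ 0.0797.
C₀ = D/Vd = 1383/162 ≈ 8.537 mcg/mL.
Before the 4th dose, 3 doses have been given. Superposition: Cmin = C₀·(f + f² + … + f^3).
≈ 8.537 × (0.0797 + 0.0064 + 0.0005) ≈ 8.537 × 0.0866 ≈ 0.739 mcg/mL.

0.7 mcg/mL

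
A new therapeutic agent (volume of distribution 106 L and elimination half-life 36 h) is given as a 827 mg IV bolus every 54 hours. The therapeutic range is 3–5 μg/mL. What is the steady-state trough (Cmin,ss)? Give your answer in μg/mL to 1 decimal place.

τ/t½ = 54/36 ≈ 1.5, so fraction remaining f = (1/2)^(54/36) ≈ 0.3536.
Accumulation ratio R = 1/(1 − f) ≈ 1/0.6464 ≈ 1.5470.
Each bolus raises the concentration by D/Vd = 827/106 ≈ 7.802 μg/mL.
Cmax,ss = C₀/(1 − f) ≈ 7.802/0.6464 ≈ 12.070 μg/mL.
One interval later, Cmin,ss = Cmax,ss·e^(−kτ) ≈ 12.070 × 0.3536 ≈ 4.268 μg/mL.
Trough 4.3 μg/mL vs MEC 3 μg/mL: adequate.

4.3 μg/mL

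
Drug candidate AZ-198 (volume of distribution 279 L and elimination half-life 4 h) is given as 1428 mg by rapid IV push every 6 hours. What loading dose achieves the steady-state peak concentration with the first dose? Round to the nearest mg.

f = (1/2)^(6/4) ≈ 0.353553; accumulation ratio R = 1/(1−f) ≈ 1.54692.
Loading dose to hit Cmax,ss on first dose: D_load = D_maint·R ≈ 1428 × 1.54692 ≈ 2209.00 mg.

2209 mg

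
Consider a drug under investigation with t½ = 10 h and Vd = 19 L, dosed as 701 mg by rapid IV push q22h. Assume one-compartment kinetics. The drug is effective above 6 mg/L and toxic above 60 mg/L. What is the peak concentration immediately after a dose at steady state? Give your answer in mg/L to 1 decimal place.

47.2 mg/L

τ/t½ = 22/10 ≈ 2.2, so fraction remaining f = (1/2)^(22/10) ≈ 0.2176.
Accumulation ratio R = 1/(1 − f) ≈ 1/0.7824 ≈ 1.2781.
Single-dose peak C₀ = D/Vd = 701/19 ≈ 36.895 mg/L.
Steady-state peak Cmax,ss = C₀·R ≈ 36.895 × 1.2781 ≈ 47.155 mg/L.
Peak 47.2 mg/L vs MTC 60 mg/L: below toxic threshold.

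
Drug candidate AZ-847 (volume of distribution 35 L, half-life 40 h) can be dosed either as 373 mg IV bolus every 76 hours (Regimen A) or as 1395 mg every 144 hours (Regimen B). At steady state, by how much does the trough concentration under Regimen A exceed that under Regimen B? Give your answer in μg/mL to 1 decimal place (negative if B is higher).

Regimen A: f = (1/2)^(76/40) ≈ 0.2679; Cmin,ss = (373/35)·f/(1−f) ≈ 3.900 μg/mL.
Regimen B: f = (1/2)^(144/40) ≈ 0.0825; Cmin,ss = (1395/35)·f/(1−f) ≈ 3.584 μg/mL.
Difference ≈ 3.900 − 3.584 ≈ 0.316 μg/mL.

0.3 μg/mL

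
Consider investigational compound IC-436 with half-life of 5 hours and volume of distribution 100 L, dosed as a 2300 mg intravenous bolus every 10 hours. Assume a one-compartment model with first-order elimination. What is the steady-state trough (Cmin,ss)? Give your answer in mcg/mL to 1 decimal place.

τ = 10 h = 2 half-lives, so f = (1/2)^2 = 0.25.
Accumulation ratio R = 1/(1 − f) = 1/0.75 = 4/3.
Single-dose peak C₀ = D/Vd = 2300/100 = 23 mcg/mL.
Steady-state peak Cmax,ss = C₀·R = 23 × 4/3 ≈ 30.667 mcg/mL.
Steady-state trough Cmin,ss = Cmax,ss·f ≈ 30.667 × 0.25 ≈ 7.667 mcg/mL.

7.7 mcg/mL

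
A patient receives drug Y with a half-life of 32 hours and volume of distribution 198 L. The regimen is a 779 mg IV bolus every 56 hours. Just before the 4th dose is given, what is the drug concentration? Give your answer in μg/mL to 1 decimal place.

f = (1/2)^(τ/t½) = (1/2)^(56/32) ≈ 0.2973.
C₀ = D/Vd = 779/198 ≈ 3.934 μg/mL.
Before the 4th dose, 3 doses have been given. Superposition: Cmin = C₀·(f + f² + … + f^3).
≈ 3.934 × (0.2973 + 0.0884 + 0.0263) ≈ 3.934 × 0.4120 ≈ 1.621 μg/mL.

1.6 μg/mL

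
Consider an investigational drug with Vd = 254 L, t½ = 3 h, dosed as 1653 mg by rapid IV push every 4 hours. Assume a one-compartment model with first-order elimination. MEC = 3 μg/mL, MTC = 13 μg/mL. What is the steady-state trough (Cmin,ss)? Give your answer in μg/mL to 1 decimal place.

4.3 μg/mL

τ/t½ = 4/3 ≈ 1.3333, so fraction remaining f = (1/2)^(4/3) ≈ 0.3969.
Accumulation ratio R = 1/(1 − f) ≈ 1/0.6031 ≈ 1.6581.
Each bolus raises the concentration by D/Vd = 1653/254 ≈ 6.508 μg/mL.
Cmax,ss = C₀/(1 − f) ≈ 6.508/0.6031 ≈ 10.791 μg/mL.
One interval later, Cmin,ss = Cmax,ss·e^(−kτ) ≈ 10.791 × 0.3969 ≈ 4.283 μg/mL.
Trough 4.3 μg/mL vs MEC 3 μg/mL: adequate.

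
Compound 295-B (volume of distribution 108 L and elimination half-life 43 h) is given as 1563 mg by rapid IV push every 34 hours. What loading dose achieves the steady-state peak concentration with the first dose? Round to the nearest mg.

3704 mg

f = (1/2)^(34/43) ≈ 0.578064; accumulation ratio R = 1/(1−f) ≈ 2.37003.
Loading dose to hit Cmax,ss on first dose: D_load = D_maint·R ≈ 1563 × 2.37003 ≈ 3704.36 mg.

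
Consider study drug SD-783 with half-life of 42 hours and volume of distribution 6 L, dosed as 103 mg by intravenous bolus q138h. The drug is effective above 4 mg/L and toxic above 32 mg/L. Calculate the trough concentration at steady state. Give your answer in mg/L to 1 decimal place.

τ/t½ = 138/42 ≈ 3.2857, so fraction remaining f = (1/2)^(138/42) ≈ 0.1025.
Accumulation ratio R = 1/(1 − f) ≈ 1/0.8975 ≈ 1.1142.
Single-dose peak C₀ = D/Vd = 103/6 ≈ 17.167 mg/L.
Cmax,ss = C₀/(1 − f) ≈ 17.167/0.8975 ≈ 19.128 mg/L.
One interval later, Cmin,ss = Cmax,ss·e^(−kτ) ≈ 19.128 × 0.1025 ≈ 1.961 mg/L.
Trough 2.0 mg/L vs MEC 4 mg/L: subtherapeutic.

2.0 mg/L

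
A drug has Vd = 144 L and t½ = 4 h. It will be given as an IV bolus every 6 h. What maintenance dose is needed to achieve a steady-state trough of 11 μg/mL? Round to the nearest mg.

2896 mg

τ/t½ = 6/4 ≈ 1.5, so f = (1/2)^(6/4) ≈ 0.353553.
Cmin,ss = (D/Vd)·f/(1−f), so D = Cmin,ss·Vd·(1−f)/f.
D = 11 × 144 × (1−f)/f ≈ 11 × 144 × 1.82843 ≈ 2896.23 mg.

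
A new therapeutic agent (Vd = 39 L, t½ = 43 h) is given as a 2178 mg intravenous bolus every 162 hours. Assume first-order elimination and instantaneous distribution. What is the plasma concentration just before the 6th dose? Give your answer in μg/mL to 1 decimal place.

4.4 μg/mL

f = (1/2)^(τ/t½) = (1/2)^(162/43) ≈ 0.0734.
C₀ = D/Vd = 2178/39 ≈ 55.846 μg/mL.
Before the 6th dose, 5 doses have been given. Superposition: Cmin = C₀·(f + f² + … + f^5).
≈ 55.846 × (0.0734 + 0.0054 + 0.0004 + 0.0000 + 0.0000) ≈ 55.846 × 0.0792 ≈ 4.423 μg/mL.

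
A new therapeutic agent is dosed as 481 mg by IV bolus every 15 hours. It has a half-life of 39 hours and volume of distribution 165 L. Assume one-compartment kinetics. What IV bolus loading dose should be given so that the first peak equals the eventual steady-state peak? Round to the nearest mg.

2055 mg

f = (1/2)^(15/39) ≈ 0.765983; accumulation ratio R = 1/(1−f) ≈ 4.27319.
Loading dose to hit Cmax,ss on first dose: D_load = D_maint·R ≈ 481 × 4.27319 ≈ 2055.40 mg.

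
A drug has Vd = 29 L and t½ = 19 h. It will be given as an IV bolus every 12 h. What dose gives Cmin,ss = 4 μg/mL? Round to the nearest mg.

64 mg

τ/t½ = 12/19 ≈ 0.63158, so f = (1/2)^(12/19) ≈ 0.645470.
Cmin,ss = (D/Vd)·f/(1−f), so D = Cmin,ss·Vd·(1−f)/f.
D = 4 × 29 × (1−f)/f ≈ 4 × 29 × 0.54926 ≈ 63.71 mg.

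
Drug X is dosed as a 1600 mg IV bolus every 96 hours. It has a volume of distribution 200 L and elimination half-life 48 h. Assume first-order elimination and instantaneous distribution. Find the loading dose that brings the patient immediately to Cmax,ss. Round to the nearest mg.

2133 mg

f = (1/2)^(96/48) ≈ 0.250000; accumulation ratio R = 1/(1−f) ≈ 1.33333.
Loading dose to hit Cmax,ss on first dose: D_load = D_maint·R ≈ 1600 × 1.33333 ≈ 2133.33 mg.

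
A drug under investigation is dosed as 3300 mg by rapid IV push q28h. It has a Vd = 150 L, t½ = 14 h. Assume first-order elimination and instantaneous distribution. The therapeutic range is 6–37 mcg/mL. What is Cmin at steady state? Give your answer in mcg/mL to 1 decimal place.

τ = 28 h = 2 half-lives, so f = (1/2)^2 = 0.25.
At steady state, R = 1/(1 − 0.25) = 4/3.
Single-dose peak C₀ = D/Vd = 3300/150 = 22 mcg/mL.
Steady-state peak Cmax,ss = C₀·R = 22 × 4/3 ≈ 29.333 mcg/mL.
Steady-state trough Cmin,ss = Cmax,ss·f ≈ 29.333 × 0.25 ≈ 7.333 mcg/mL.
Trough 7.3 mcg/mL vs MEC 6 mcg/mL: adequate.

7.3 mcg/mL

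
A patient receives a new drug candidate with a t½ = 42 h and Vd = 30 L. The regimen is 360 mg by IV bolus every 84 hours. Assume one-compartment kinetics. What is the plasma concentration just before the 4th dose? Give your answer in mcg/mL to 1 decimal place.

3.9 mcg/mL

f = (1/2)^(τ/t½) = (1/2)^(84/42) ≈ 0.2500.
C₀ = D/Vd = 360/30 ≈ 12.000 mcg/mL.
Before the 4th dose, 3 doses have been given. Superposition: Cmin = C₀·(f + f² + … + f^3).
≈ 12.000 × (0.2500 + 0.0625 + 0.0156) ≈ 12.000 × 0.3281 ≈ 3.937 mcg/mL.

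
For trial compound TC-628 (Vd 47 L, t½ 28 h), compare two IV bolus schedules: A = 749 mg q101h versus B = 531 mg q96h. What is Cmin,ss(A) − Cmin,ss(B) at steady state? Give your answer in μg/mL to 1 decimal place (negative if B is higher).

0.3 μg/mL

Regimen A: f = (1/2)^(101/28) ≈ 0.0821; Cmin,ss = (749/47)·f/(1−f) ≈ 1.425 μg/mL.
Regimen B: f = (1/2)^(96/28) ≈ 0.0929; Cmin,ss = (531/47)·f/(1−f) ≈ 1.157 μg/mL.
Difference ≈ 1.425 − 1.157 ≈ 0.268 μg/mL.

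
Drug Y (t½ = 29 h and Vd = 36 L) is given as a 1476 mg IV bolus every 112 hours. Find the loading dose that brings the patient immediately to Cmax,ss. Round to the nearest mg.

f = (1/2)^(112/29) ≈ 0.068770; accumulation ratio R = 1/(1−f) ≈ 1.07385.
Loading dose to hit Cmax,ss on first dose: D_load = D_maint·R ≈ 1476 × 1.07385 ≈ 1585.00 mg.

1585 mg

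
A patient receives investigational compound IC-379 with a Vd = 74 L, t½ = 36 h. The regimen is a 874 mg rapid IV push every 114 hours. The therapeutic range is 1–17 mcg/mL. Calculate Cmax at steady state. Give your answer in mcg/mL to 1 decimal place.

13.3 mcg/mL

k = ln2/t½ = ln2/36 ≈ 0.019254 h⁻¹; fraction remaining f = e^(−kτ) = e^(−0.019254×114) ≈ 0.1114.
Accumulation ratio R = 1/(1 − f) ≈ 1/0.8886 ≈ 1.1254.
Each bolus raises the concentration by D/Vd = 874/74 ≈ 11.811 mcg/mL.
Steady-state peak Cmax,ss = C₀·R ≈ 11.811 × 1.1254 ≈ 13.292 mcg/mL.
Peak 13.3 mcg/mL vs MTC 17 mcg/mL: below toxic threshold.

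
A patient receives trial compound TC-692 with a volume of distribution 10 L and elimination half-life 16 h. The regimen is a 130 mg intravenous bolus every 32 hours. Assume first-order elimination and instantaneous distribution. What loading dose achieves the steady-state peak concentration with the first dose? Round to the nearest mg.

f = (1/2)^(32/16) ≈ 0.250000; accumulation ratio R = 1/(1−f) ≈ 1.33333.
Loading dose to hit Cmax,ss on first dose: D_load = D_maint·R ≈ 130 × 1.33333 ≈ 173.33 mg.

173 mg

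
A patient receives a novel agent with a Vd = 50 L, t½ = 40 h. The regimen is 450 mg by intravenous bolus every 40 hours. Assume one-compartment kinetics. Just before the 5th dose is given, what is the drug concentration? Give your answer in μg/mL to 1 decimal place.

f = (1/2)^(τ/t½) = (1/2)^(40/40) ≈ 0.5000.
C₀ = D/Vd = 450/50 ≈ 9.000 μg/mL.
Before the 5th dose, 4 doses have been given. Superposition: Cmin = C₀·(f + f² + … + f^4).
≈ 9.000 × (0.5000 + 0.2500 + 0.1250 + 0.0625) ≈ 9.000 × 0.9375 ≈ 8.438 μg/mL.

8.4 μg/mL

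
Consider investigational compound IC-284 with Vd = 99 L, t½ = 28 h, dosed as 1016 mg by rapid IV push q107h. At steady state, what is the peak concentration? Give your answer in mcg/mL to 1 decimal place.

k = ln2/t½ = ln2/28 ≈ 0.024755 h⁻¹; fraction remaining f = e^(−kτ) = e^(−0.024755×107) ≈ 0.0707.
Accumulation ratio R = 1/(1 − f) ≈ 1/0.9293 ≈ 1.0761.
Each bolus raises the concentration by D/Vd = 1016/99 ≈ 10.263 mcg/mL.
Steady-state peak Cmax,ss = C₀·R ≈ 10.263 × 1.0761 ≈ 11.044 mcg/mL.

11.0 mcg/mL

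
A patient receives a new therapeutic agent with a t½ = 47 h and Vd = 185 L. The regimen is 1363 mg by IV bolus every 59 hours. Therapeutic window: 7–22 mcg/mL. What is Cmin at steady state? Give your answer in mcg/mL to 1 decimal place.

τ/t½ = 59/47 ≈ 1.2553, so fraction remaining f = (1/2)^(59/47) ≈ 0.4189.
Each bolus raises the concentration by D/Vd = 1363/185 ≈ 7.368 mcg/mL.
Steady-state trough Cmin,ss = C₀·f/(1−f) ≈ 7.368 × 0.4189/0.5811 ≈ 5.311 mcg/mL.
Trough 5.3 mcg/mL vs MEC 7 mcg/mL: subtherapeutic.

5.3 mcg/mL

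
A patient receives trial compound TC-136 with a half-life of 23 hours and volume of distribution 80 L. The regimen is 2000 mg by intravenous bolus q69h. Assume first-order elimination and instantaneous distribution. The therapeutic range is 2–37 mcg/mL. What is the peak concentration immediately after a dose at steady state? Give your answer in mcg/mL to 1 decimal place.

The dosing interval is 3 half-lives, so f = 2^(−3) = 0.125.
At steady state, R = 1/(1 − 0.125) = 8/7.
Single-dose peak C₀ = D/Vd = 2000/80 = 25 mcg/mL.
Steady-state peak Cmax,ss = C₀·R = 25 × 8/7 ≈ 28.571 mcg/mL.
Peak 28.6 mcg/mL vs MTC 37 mcg/mL: below toxic threshold.

28.6 mcg/mL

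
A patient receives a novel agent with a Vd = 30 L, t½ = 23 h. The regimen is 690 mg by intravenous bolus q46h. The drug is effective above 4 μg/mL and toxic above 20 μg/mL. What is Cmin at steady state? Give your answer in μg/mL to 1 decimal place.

The dosing interval is 2 half-lives, so f = 2^(−2) = 0.25.
At steady state, R = 1/(1 − 0.25) = 4/3.
Single-dose peak C₀ = D/Vd = 690/30 = 23 μg/mL.
Steady-state peak Cmax,ss = C₀·R = 23 × 4/3 ≈ 30.667 μg/mL.
Steady-state trough Cmin,ss = Cmax,ss·f ≈ 30.667 × 0.25 ≈ 7.667 μg/mL.
Trough 7.7 μg/mL vs MEC 4 μg/mL: adequate.

7.7 μg/mL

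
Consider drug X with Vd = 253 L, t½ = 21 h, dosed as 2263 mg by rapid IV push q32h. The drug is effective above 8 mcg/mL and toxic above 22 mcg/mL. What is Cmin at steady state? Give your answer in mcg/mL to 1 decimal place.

τ/t½ = 32/21 ≈ 1.5238, so fraction remaining f = (1/2)^(32/21) ≈ 0.3478.
At steady state, accumulation factor R = 1/(1 − e^(−kτ)) ≈ 1.5333.
Each bolus raises the concentration by D/Vd = 2263/253 ≈ 8.945 mcg/mL.
Steady-state peak Cmax,ss = C₀·R ≈ 8.945 × 1.5333 ≈ 13.715 mcg/mL.
One interval later, Cmin,ss = Cmax,ss·e^(−kτ) ≈ 13.715 × 0.3478 ≈ 4.770 mcg/mL.
Trough 4.8 mcg/mL vs MEC 8 mcg/mL: subtherapeutic.

4.8 mcg/mL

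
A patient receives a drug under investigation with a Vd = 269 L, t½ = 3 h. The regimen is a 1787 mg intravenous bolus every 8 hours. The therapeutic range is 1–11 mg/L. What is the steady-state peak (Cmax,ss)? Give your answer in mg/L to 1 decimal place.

7.9 mg/L

τ/t½ = 8/3 ≈ 2.6667, so fraction remaining f = (1/2)^(8/3) ≈ 0.1575.
At steady state, accumulation factor R = 1/(1 − e^(−kτ)) ≈ 1.1869.
Single-dose peak C₀ = D/Vd = 1787/269 ≈ 6.643 mg/L.
Steady-state peak Cmax,ss = C₀·R ≈ 6.643 × 1.1869 ≈ 7.885 mg/L.
Peak 7.9 mg/L vs MTC 11 mg/L: below toxic threshold.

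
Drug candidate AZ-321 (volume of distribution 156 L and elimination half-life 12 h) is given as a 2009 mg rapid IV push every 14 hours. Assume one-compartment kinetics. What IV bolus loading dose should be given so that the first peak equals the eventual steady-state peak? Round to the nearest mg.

f = (1/2)^(14/12) ≈ 0.445449; accumulation ratio R = 1/(1−f) ≈ 1.80326.
Loading dose to hit Cmax,ss on first dose: D_load = D_maint·R ≈ 2009 × 1.80326 ≈ 3622.75 mg.

3623 mg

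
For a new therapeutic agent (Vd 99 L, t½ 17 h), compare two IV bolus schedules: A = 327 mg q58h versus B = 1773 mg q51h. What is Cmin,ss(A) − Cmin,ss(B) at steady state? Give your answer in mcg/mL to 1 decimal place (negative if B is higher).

-2.2 mcg/mL

Regimen A: f = (1/2)^(58/17) ≈ 0.0940; Cmin,ss = (327/99)·f/(1−f) ≈ 0.343 mcg/mL.
Regimen B: f = (1/2)^(51/17) ≈ 0.1250; Cmin,ss = (1773/99)·f/(1−f) ≈ 2.558 mcg/mL.
Difference ≈ 0.343 − 2.558 ≈ -2.215 mcg/mL.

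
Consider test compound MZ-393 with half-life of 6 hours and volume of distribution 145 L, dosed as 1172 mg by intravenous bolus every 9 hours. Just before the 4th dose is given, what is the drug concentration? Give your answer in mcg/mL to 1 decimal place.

f = (1/2)^(τ/t½) = (1/2)^(9/6) ≈ 0.3536.
C₀ = D/Vd = 1172/145 ≈ 8.083 mcg/mL.
Before the 4th dose, 3 doses have been given. Superposition: Cmin = C₀·(f + f² + … + f^3).
≈ 8.083 × (0.3536 + 0.1250 + 0.0442) ≈ 8.083 × 0.5228 ≈ 4.226 mcg/mL.

4.2 mcg/mL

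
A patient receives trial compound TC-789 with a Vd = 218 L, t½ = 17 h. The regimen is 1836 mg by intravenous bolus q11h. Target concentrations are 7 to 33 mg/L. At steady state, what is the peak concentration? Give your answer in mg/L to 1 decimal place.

τ/t½ = 11/17 ≈ 0.64706, so fraction remaining f = (1/2)^(11/17) ≈ 0.6386.
At steady state, accumulation factor R = 1/(1 − e^(−kτ)) ≈ 2.7670.
Single-dose peak C₀ = D/Vd = 1836/218 ≈ 8.422 mg/L.
Steady-state peak Cmax,ss = C₀·R ≈ 8.422 × 2.7670 ≈ 23.304 mg/L.
Peak 23.3 mg/L vs MTC 33 mg/L: below toxic threshold.

23.3 mg/L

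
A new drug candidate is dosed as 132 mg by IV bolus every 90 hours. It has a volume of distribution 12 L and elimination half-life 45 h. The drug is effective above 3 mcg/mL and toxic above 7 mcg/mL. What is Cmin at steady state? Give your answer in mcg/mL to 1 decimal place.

3.7 mcg/mL

The dosing interval is 2 half-lives, so f = 2^(−2) = 0.25.
At steady state, R = 1/(1 − 0.25) = 4/3.
Single-dose peak C₀ = D/Vd = 132/12 = 11 mcg/mL.
Steady-state peak Cmax,ss = C₀·R = 11 × 4/3 ≈ 14.667 mcg/mL.
Steady-state trough Cmin,ss = Cmax,ss·f ≈ 14.667 × 0.25 ≈ 3.667 mcg/mL.
Trough 3.7 mcg/mL vs MEC 3 mcg/mL: adequate.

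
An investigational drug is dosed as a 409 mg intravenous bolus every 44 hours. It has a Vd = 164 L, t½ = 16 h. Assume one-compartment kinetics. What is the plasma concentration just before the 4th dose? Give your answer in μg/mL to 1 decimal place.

f = (1/2)^(τ/t½) = (1/2)^(44/16) ≈ 0.1487.
C₀ = D/Vd = 409/164 ≈ 2.494 μg/mL.
Before the 4th dose, 3 doses have been given. Superposition: Cmin = C₀·(f + f² + … + f^3).
≈ 2.494 × (0.1487 + 0.0221 + 0.0033) ≈ 2.494 × 0.1741 ≈ 0.434 μg/mL.

0.4 μg/mL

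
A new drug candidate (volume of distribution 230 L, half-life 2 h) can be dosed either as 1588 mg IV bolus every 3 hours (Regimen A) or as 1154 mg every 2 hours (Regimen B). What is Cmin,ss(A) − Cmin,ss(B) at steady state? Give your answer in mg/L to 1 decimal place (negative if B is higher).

-1.2 mg/L

Regimen A: f = (1/2)^(3/2) ≈ 0.3536; Cmin,ss = (1588/230)·f/(1−f) ≈ 3.777 mg/L.
Regimen B: f = (1/2)^(2/2) ≈ 0.5000; Cmin,ss = (1154/230)·f/(1−f) ≈ 5.017 mg/L.
Difference ≈ 3.777 − 5.017 ≈ -1.240 mg/L.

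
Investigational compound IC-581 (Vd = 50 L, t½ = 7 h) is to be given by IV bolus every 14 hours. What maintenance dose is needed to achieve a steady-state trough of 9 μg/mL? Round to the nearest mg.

τ/t½ = 14/7 ≈ 2, so f = (1/2)^(14/7) ≈ 0.250000.
Cmin,ss = (D/Vd)·f/(1−f), so D = Cmin,ss·Vd·(1−f)/f.
D = 9 × 50 × (1−f)/f ≈ 9 × 50 × 3.00000 ≈ 1350.00 mg.

1350 mg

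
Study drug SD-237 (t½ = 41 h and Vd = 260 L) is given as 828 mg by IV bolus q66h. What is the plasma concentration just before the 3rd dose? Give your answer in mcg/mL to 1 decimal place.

f = (1/2)^(τ/t½) = (1/2)^(66/41) ≈ 0.3277.
C₀ = D/Vd = 828/260 ≈ 3.185 mcg/mL.
Before the 3rd dose, 2 doses have been given. Superposition: Cmin = C₀·(f + f²).
≈ 3.185 × (0.3277 + 0.1074) ≈ 3.185 × 0.4351 ≈ 1.386 mcg/mL.

1.4 mcg/mL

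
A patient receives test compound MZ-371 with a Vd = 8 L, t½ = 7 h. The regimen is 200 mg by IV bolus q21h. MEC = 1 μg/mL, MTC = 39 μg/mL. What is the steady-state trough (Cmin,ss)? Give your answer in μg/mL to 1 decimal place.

3.6 μg/mL

The dosing interval is 3 half-lives, so f = 2^(−3) = 0.125.
Accumulation ratio R = 1/(1 − f) = 1/0.875 = 8/7.
Single-dose peak C₀ = D/Vd = 200/8 = 25 μg/mL.
Steady-state peak Cmax,ss = C₀·R = 25 × 8/7 ≈ 28.571 μg/mL.
Steady-state trough Cmin,ss = Cmax,ss·f ≈ 28.571 × 0.125 ≈ 3.571 μg/mL.
Trough 3.6 μg/mL vs MEC 1 μg/mL: adequate.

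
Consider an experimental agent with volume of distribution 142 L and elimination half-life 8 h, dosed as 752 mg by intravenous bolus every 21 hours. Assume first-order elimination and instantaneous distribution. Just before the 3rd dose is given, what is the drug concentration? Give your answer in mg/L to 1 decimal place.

1.0 mg/L

f = (1/2)^(τ/t½) = (1/2)^(21/8) ≈ 0.1621.
C₀ = D/Vd = 752/142 ≈ 5.296 mg/L.
Before the 3rd dose, 2 doses have been given. Superposition: Cmin = C₀·(f + f²).
≈ 5.296 × (0.1621 + 0.0263) ≈ 5.296 × 0.1884 ≈ 0.998 mg/L.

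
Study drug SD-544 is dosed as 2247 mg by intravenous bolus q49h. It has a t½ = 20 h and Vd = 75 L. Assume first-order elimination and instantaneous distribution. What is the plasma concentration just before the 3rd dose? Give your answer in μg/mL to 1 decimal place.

6.5 μg/mL

f = (1/2)^(τ/t½) = (1/2)^(49/20) ≈ 0.1830.
C₀ = D/Vd = 2247/75 ≈ 29.960 μg/mL.
Before the 3rd dose, 2 doses have been given. Superposition: Cmin = C₀·(f + f²).
≈ 29.960 × (0.1830 + 0.0335) ≈ 29.960 × 0.2165 ≈ 6.486 μg/mL.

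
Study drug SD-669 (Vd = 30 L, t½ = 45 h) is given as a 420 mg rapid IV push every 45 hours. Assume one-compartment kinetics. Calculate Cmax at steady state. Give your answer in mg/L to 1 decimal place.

The dosing interval is 1 half-life, so f = 2^(−1) = 0.5.
At steady state, R = 1/(1 − 0.5) = 2/1.
Single-dose peak C₀ = D/Vd = 420/30 = 14 mg/L.
Steady-state peak Cmax,ss = C₀·R = 14 × 2/1 ≈ 28.000 mg/L.

28.0 mg/L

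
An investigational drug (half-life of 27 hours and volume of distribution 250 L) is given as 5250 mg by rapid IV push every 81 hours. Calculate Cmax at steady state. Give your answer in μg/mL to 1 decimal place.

The dosing interval is 3 half-lives, so f = 2^(−3) = 0.125.
Accumulation ratio R = 1/(1 − f) = 1/0.875 = 8/7.
Single-dose peak C₀ = D/Vd = 5250/250 = 21 μg/mL.
Steady-state peak Cmax,ss = C₀·R = 21 × 8/7 ≈ 24.000 μg/mL.

24.0 μg/mL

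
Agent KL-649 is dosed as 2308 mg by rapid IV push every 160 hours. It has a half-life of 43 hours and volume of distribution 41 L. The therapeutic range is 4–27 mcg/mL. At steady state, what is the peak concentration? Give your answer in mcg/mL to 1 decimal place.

60.9 mcg/mL

Over one 160-h interval, 160/43 ≈ 3.7209 half-lives elapse, leaving f ≈ 0.0758 of each dose.
Accumulation ratio R = 1/(1 − f) ≈ 1/0.9242 ≈ 1.0820.
Each bolus raises the concentration by D/Vd = 2308/41 ≈ 56.293 mcg/mL.
Steady-state peak Cmax,ss = C₀·R ≈ 56.293 × 1.0820 ≈ 60.909 mcg/mL.
Peak 60.9 mcg/mL vs MTC 27 mcg/mL: exceeds toxic threshold.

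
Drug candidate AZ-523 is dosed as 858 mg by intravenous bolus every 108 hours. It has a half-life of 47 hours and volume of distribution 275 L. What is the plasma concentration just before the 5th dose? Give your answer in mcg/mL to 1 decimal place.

0.8 mcg/mL

f = (1/2)^(τ/t½) = (1/2)^(108/47) ≈ 0.2034.
C₀ = D/Vd = 858/275 ≈ 3.120 mcg/mL.
Before the 5th dose, 4 doses have been given. Superposition: Cmin = C₀·(f + f² + … + f^4).
≈ 3.120 × (0.2034 + 0.0414 + 0.0084 + 0.0017) ≈ 3.120 × 0.2549 ≈ 0.795 mcg/mL.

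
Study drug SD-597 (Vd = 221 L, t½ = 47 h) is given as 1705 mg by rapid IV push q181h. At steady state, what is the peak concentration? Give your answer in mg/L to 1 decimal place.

τ/t½ = 181/47 ≈ 3.8511, so fraction remaining f = (1/2)^(181/47) ≈ 0.0693.
Accumulation ratio R = 1/(1 − f) ≈ 1/0.9307 ≈ 1.0745.
Single-dose peak C₀ = D/Vd = 1705/221 ≈ 7.715 mg/L.
Steady-state peak Cmax,ss = C₀·R ≈ 7.715 × 1.0745 ≈ 8.290 mg/L.

8.3 mg/L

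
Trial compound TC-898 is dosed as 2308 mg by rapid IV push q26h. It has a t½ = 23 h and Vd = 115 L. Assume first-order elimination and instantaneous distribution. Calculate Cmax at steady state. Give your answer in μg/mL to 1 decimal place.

Over one 26-h interval, 26/23 ≈ 1.1304 half-lives elapse, leaving f ≈ 0.4568 of each dose.
Accumulation ratio R = 1/(1 − f) ≈ 1/0.5432 ≈ 1.8409.
Each bolus raises the concentration by D/Vd = 2308/115 ≈ 20.070 μg/mL.
Cmax,ss = C₀/(1 − f) ≈ 20.070/0.5432 ≈ 36.948 μg/mL.

36.9 μg/mL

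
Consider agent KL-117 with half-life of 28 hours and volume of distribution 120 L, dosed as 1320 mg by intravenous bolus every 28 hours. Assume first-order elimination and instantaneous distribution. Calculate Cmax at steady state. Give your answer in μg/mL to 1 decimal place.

22.0 μg/mL

τ = 28 h = 1 half-life, so f = (1/2)^1 = 0.5.
Accumulation ratio R = 1/(1 − f) = 1/0.5 = 2/1.
Single-dose peak C₀ = D/Vd = 1320/120 = 11 μg/mL.
Steady-state peak Cmax,ss = C₀·R = 11 × 2/1 ≈ 22.000 μg/mL.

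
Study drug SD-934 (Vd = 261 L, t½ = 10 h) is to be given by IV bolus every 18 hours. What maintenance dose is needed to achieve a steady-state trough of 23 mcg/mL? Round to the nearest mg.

14901 mg

τ/t½ = 18/10 ≈ 1.8, so f = (1/2)^(18/10) ≈ 0.287175.
Cmin,ss = (D/Vd)·f/(1−f), so D = Cmin,ss·Vd·(1−f)/f.
D = 23 × 261 × (1−f)/f ≈ 23 × 261 × 2.48220 ≈ 14900.65 mg.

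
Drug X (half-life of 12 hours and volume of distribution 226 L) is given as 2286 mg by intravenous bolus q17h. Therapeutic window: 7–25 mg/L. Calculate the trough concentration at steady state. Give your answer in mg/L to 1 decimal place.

6.1 mg/L

τ/t½ = 17/12 ≈ 1.4167, so fraction remaining f = (1/2)^(17/12) ≈ 0.3746.
At steady state, accumulation factor R = 1/(1 − e^(−kτ)) ≈ 1.5990.
Each bolus raises the concentration by D/Vd = 2286/226 ≈ 10.115 mg/L.
Steady-state peak Cmax,ss = C₀·R ≈ 10.115 × 1.5990 ≈ 16.174 mg/L.
Steady-state trough Cmin,ss = Cmax,ss·f ≈ 16.174 × 0.3746 ≈ 6.059 mg/L.
Trough 6.1 mg/L vs MEC 7 mg/L: subtherapeutic.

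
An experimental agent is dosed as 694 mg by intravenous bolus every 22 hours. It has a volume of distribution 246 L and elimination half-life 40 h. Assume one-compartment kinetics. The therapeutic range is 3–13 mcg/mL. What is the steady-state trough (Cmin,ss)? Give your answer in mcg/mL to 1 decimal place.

τ/t½ = 22/40 ≈ 0.55, so fraction remaining f = (1/2)^(22/40) ≈ 0.6830.
Accumulation ratio R = 1/(1 − f) ≈ 1/0.3170 ≈ 3.1546.
Single-dose peak C₀ = D/Vd = 694/246 ≈ 2.821 mcg/mL.
Steady-state peak Cmax,ss = C₀·R ≈ 2.821 × 3.1546 ≈ 8.899 mcg/mL.
One interval later, Cmin,ss = Cmax,ss·e^(−kτ) ≈ 8.899 × 0.6830 ≈ 6.078 mcg/mL.
Trough 6.1 mcg/mL vs MEC 3 mcg/mL: adequate.

6.1 mcg/mL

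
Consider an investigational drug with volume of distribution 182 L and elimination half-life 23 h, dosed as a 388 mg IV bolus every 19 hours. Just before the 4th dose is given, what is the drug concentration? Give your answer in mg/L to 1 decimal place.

f = (1/2)^(τ/t½) = (1/2)^(19/23) ≈ 0.5641.
C₀ = D/Vd = 388/182 ≈ 2.132 mg/L.
Before the 4th dose, 3 doses have been given. Superposition: Cmin = C₀·(f + f² + … + f^3).
≈ 2.132 × (0.5641 + 0.3182 + 0.1795) ≈ 2.132 × 1.0618 ≈ 2.264 mg/L.

2.3 mg/L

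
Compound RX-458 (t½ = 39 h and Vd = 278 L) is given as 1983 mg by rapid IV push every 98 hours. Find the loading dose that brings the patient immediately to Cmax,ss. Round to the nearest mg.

2404 mg

f = (1/2)^(98/39) ≈ 0.175213; accumulation ratio R = 1/(1−f) ≈ 1.21243.
Loading dose to hit Cmax,ss on first dose: D_load = D_maint·R ≈ 1983 × 1.21243 ≈ 2404.25 mg.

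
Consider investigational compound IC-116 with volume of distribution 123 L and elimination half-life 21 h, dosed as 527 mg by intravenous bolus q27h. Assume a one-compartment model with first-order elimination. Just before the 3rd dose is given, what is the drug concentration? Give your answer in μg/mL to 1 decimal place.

2.5 μg/mL

f = (1/2)^(τ/t½) = (1/2)^(27/21) ≈ 0.4102.
C₀ = D/Vd = 527/123 ≈ 4.285 μg/mL.
Before the 3rd dose, 2 doses have been given. Superposition: Cmin = C₀·(f + f²).
≈ 4.285 × (0.4102 + 0.1683) ≈ 4.285 × 0.5785 ≈ 2.479 μg/mL.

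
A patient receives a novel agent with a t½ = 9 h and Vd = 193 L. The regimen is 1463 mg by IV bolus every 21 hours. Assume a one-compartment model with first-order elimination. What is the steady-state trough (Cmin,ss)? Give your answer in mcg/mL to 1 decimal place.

τ/t½ = 21/9 ≈ 2.3333, so fraction remaining f = (1/2)^(21/9) ≈ 0.1984.
At steady state, accumulation factor R = 1/(1 − e^(−kτ)) ≈ 1.2475.
Each bolus raises the concentration by D/Vd = 1463/193 ≈ 7.580 mcg/mL.
Steady-state peak Cmax,ss = C₀·R ≈ 7.580 × 1.2475 ≈ 9.456 mcg/mL.
One interval later, Cmin,ss = Cmax,ss·e^(−kτ) ≈ 9.456 × 0.1984 ≈ 1.876 mcg/mL.

1.9 mcg/mL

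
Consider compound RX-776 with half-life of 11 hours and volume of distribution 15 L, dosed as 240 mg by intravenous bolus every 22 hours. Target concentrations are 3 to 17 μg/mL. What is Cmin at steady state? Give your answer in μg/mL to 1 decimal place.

5.3 μg/mL

The dosing interval is 2 half-lives, so f = 2^(−2) = 0.25.
Accumulation ratio R = 1/(1 − f) = 1/0.75 = 4/3.
Single-dose peak C₀ = D/Vd = 240/15 = 16 μg/mL.
Steady-state peak Cmax,ss = C₀·R = 16 × 4/3 ≈ 21.333 μg/mL.
Steady-state trough Cmin,ss = Cmax,ss·f ≈ 21.333 × 0.25 ≈ 5.333 μg/mL.
Trough 5.3 μg/mL vs MEC 3 μg/mL: adequate.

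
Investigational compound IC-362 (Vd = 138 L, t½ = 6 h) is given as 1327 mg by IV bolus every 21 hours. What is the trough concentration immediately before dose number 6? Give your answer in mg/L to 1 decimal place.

0.9 mg/L

f = (1/2)^(τ/t½) = (1/2)^(21/6) ≈ 0.0884.
C₀ = D/Vd = 1327/138 ≈ 9.616 mg/L.
Before the 6th dose, 5 doses have been given. Superposition: Cmin = C₀·(f + f² + … + f^5).
≈ 9.616 × (0.0884 + 0.0078 + 0.0007 + 0.0001 + 0.0000) ≈ 9.616 × 0.0970 ≈ 0.933 mg/L.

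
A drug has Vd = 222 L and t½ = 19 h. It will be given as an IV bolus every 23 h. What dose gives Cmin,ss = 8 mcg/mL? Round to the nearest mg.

2334 mg

τ/t½ = 23/19 ≈ 1.2105, so f = (1/2)^(23/19) ≈ 0.432111.
Cmin,ss = (D/Vd)·f/(1−f), so D = Cmin,ss·Vd·(1−f)/f.
D = 8 × 222 × (1−f)/f ≈ 8 × 222 × 1.31422 ≈ 2334.05 mg.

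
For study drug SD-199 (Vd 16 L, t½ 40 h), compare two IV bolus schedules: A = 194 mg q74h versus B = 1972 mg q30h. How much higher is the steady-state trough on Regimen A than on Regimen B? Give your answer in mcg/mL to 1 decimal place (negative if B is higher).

-176.1 mcg/mL

Regimen A: f = (1/2)^(74/40) ≈ 0.2774; Cmin,ss = (194/16)·f/(1−f) ≈ 4.655 mcg/mL.
Regimen B: f = (1/2)^(30/40) ≈ 0.5946; Cmin,ss = (1972/16)·f/(1−f) ≈ 180.771 mcg/mL.
Difference ≈ 4.655 − 180.771 ≈ -176.116 mcg/mL.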